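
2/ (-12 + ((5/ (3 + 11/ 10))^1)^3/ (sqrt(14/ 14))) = -68921/ 351026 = -0.20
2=2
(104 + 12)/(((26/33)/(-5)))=-9570/13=-736.15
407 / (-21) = -407 / 21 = -19.38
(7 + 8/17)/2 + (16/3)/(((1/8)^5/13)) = 231735677/102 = 2271918.40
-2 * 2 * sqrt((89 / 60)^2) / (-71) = 89 / 1065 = 0.08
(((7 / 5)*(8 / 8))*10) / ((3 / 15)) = 70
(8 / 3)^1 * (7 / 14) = 4 / 3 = 1.33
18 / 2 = 9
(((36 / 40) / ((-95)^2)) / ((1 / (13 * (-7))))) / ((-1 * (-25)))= -819 / 2256250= -0.00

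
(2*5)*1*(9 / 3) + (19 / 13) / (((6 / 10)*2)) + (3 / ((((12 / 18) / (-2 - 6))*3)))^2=13667 / 78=175.22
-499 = -499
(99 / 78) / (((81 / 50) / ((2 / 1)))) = 550 / 351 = 1.57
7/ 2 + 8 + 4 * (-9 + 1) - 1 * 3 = -47/ 2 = -23.50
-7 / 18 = -0.39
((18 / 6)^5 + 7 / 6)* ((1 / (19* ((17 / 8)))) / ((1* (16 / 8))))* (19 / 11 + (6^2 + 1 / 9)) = 114.41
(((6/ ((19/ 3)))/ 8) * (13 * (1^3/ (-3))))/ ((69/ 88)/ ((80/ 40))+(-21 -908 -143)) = 1716/ 3583457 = 0.00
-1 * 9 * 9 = -81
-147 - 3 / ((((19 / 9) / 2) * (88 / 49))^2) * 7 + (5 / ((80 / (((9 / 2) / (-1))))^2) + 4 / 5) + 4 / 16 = -33944612943 / 223646720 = -151.78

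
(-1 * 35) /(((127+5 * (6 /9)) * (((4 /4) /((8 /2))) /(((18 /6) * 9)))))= -11340 /391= -29.00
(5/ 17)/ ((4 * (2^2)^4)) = 5/ 17408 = 0.00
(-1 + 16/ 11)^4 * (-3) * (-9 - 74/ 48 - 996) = 128.90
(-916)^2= 839056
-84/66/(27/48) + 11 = 865/99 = 8.74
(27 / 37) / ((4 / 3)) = 81 / 148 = 0.55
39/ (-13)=-3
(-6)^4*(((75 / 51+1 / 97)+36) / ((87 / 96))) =2563218432 / 47821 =53600.27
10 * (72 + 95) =1670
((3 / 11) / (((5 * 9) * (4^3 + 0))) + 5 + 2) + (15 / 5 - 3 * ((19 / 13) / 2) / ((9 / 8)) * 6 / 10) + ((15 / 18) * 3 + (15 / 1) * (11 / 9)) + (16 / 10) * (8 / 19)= 79130903 / 2608320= 30.34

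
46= 46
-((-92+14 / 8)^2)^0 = -1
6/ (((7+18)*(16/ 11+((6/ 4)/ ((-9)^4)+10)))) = 0.02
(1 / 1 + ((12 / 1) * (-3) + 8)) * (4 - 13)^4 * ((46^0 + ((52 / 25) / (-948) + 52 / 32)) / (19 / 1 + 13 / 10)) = -22887.79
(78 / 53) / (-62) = -39 / 1643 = -0.02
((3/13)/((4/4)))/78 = 1/338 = 0.00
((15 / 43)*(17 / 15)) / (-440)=-17 / 18920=-0.00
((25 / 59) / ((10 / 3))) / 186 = 5 / 7316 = 0.00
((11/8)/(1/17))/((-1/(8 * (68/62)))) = -6358/31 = -205.10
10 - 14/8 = 33/4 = 8.25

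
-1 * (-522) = 522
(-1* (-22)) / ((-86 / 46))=-506 / 43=-11.77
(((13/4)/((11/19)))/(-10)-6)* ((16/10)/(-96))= 2887/26400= 0.11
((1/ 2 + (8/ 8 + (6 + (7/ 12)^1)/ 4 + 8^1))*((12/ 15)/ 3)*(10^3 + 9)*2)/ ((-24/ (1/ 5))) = -107963/ 2160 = -49.98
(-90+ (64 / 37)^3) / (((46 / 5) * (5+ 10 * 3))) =-2148313 / 8155133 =-0.26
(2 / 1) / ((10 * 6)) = 1 / 30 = 0.03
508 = 508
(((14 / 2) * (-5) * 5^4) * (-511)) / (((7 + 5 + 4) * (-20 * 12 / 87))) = -253254.39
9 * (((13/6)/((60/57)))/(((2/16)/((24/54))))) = 988/15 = 65.87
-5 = -5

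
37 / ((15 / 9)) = 111 / 5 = 22.20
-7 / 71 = -0.10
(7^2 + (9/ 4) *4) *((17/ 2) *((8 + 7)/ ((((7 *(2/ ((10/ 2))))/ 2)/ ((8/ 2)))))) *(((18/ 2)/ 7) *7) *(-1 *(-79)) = 105156900/ 7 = 15022414.29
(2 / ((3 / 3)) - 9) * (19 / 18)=-133 / 18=-7.39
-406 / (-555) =406 / 555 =0.73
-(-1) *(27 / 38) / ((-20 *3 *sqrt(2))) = -9 *sqrt(2) / 1520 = -0.01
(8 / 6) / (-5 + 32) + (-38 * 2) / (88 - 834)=4570 / 30213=0.15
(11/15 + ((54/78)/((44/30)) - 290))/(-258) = 1238929/1106820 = 1.12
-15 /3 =-5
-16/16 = -1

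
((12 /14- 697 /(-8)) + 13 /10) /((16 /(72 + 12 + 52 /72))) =2541565 /5376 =472.76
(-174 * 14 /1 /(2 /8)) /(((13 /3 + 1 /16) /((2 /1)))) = -935424 /211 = -4433.29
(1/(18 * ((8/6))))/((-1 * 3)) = -1/72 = -0.01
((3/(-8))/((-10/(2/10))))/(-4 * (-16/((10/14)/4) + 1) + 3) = 3/142960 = 0.00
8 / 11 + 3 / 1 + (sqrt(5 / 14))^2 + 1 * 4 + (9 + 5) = 3401 / 154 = 22.08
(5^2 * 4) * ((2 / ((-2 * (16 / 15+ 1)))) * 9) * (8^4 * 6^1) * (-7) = 2322432000 / 31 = 74917161.29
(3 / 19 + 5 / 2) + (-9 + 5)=-51 / 38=-1.34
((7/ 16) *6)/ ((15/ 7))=49/ 40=1.22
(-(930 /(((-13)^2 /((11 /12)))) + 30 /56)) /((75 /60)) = -5281 /1183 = -4.46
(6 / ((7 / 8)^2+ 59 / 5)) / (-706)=-960 / 1419413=-0.00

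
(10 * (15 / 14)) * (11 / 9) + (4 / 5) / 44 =15146 / 1155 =13.11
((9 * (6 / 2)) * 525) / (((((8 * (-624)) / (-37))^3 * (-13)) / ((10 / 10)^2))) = -26592825 / 59896758272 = -0.00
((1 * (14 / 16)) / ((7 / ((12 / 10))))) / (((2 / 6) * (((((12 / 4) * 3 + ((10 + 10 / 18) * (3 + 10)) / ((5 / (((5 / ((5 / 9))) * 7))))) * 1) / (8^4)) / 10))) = 9216 / 869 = 10.61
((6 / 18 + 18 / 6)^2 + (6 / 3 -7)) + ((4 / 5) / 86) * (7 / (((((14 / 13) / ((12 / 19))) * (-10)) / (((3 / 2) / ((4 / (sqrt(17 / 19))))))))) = 55 / 9 -117 * sqrt(323) / 1552300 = 6.11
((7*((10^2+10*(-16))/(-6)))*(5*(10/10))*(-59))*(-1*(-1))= -20650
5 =5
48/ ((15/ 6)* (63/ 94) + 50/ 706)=3185472/ 115895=27.49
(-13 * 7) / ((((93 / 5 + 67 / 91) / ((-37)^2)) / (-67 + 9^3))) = -18762220295 / 4399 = -4265110.32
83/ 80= 1.04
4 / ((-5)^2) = 0.16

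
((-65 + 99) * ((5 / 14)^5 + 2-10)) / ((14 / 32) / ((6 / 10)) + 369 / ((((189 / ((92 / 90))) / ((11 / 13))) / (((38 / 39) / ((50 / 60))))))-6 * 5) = 8337848866425 / 837345722339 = 9.96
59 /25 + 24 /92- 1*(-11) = 7832 /575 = 13.62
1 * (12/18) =2/3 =0.67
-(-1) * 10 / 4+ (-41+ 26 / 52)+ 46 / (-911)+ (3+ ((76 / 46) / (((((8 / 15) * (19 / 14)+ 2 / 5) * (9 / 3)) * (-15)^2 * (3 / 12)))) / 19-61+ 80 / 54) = -15782606966 / 166890645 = -94.57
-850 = -850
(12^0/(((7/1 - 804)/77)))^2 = 5929/635209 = 0.01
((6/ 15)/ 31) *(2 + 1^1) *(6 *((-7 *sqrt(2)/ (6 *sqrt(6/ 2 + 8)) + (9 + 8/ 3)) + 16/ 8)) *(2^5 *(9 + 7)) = 251904/ 155 -21504 *sqrt(22)/ 1705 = 1566.03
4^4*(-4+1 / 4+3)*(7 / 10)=-672 / 5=-134.40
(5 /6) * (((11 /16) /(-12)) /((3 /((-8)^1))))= 55 /432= 0.13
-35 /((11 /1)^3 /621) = -21735 /1331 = -16.33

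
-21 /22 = -0.95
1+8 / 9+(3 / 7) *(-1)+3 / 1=4.46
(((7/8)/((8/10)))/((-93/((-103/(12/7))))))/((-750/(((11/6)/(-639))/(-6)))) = -55517/123227827200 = -0.00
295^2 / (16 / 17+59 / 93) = 137586525 / 2491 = 55233.45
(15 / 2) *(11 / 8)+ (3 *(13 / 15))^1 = 12.91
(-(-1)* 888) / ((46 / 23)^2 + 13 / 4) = 3552 / 29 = 122.48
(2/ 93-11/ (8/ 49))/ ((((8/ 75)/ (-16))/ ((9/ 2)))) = 11274975/ 248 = 45463.61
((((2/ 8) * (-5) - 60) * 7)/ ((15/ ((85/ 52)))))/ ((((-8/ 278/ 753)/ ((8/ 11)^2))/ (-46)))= -29746144.04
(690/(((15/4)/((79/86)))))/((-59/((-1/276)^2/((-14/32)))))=316/3676113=0.00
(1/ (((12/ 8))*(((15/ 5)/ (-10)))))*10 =-200/ 9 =-22.22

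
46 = 46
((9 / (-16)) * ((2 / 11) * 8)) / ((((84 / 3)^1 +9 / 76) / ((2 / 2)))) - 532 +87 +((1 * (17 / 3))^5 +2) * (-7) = -236258115964 / 5712201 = -41360.26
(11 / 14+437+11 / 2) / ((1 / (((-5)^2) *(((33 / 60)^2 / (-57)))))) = -375463 / 6384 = -58.81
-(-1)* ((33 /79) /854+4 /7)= 0.57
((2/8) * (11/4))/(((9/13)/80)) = 715/9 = 79.44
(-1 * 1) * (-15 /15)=1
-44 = -44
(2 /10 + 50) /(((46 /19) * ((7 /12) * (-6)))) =-5.92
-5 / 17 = -0.29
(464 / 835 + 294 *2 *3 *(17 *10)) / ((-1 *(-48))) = 31300033 / 5010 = 6247.51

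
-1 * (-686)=686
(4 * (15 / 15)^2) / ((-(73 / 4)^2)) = -64 / 5329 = -0.01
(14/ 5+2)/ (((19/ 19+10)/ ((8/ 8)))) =24/ 55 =0.44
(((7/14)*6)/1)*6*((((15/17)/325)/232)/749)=27/96006820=0.00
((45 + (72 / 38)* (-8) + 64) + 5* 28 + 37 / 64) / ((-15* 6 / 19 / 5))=-285055 / 1152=-247.44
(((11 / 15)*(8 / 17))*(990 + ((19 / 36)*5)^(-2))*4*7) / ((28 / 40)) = 2096992128 / 153425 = 13667.86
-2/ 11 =-0.18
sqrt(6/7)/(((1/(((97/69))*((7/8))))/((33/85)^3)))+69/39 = 1161963*sqrt(42)/112999000+23/13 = 1.84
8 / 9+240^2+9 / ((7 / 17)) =3630233 / 63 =57622.75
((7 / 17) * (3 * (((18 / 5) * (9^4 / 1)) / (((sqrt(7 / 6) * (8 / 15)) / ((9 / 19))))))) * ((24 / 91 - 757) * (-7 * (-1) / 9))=-36596621583 * sqrt(42) / 16796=-14120815.37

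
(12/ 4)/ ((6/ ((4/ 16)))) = 1/ 8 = 0.12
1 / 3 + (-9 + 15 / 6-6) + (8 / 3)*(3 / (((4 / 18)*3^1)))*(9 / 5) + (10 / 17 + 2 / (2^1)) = 11.02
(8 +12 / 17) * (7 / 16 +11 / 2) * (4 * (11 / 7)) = 38665 / 119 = 324.92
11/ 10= 1.10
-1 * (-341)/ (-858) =-31/ 78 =-0.40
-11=-11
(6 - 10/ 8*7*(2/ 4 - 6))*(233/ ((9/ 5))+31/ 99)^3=4249500632693/ 35937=118248619.33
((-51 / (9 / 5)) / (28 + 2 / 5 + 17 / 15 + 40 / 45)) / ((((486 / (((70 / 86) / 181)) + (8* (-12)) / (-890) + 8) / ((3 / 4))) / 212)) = -631488375 / 460902787922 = -0.00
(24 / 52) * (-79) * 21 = -9954 / 13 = -765.69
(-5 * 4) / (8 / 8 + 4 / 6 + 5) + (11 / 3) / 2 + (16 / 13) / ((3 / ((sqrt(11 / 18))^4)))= -6403 / 6318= -1.01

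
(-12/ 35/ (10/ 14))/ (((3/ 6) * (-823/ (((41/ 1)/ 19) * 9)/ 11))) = 97416/ 390925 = 0.25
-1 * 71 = -71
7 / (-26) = -7 / 26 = -0.27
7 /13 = 0.54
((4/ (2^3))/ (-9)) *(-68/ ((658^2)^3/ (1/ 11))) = 17/ 4017543248637138528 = 0.00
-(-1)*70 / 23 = 3.04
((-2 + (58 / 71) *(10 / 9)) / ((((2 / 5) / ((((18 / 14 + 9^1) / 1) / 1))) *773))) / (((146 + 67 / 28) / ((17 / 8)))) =-23732 / 45607773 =-0.00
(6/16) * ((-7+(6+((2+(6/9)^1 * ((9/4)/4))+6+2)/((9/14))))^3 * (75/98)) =4046965625/4064256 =995.75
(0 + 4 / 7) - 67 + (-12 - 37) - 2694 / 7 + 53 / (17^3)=-17204955 / 34391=-500.27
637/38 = 16.76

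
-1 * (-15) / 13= 15 / 13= 1.15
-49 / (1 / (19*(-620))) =577220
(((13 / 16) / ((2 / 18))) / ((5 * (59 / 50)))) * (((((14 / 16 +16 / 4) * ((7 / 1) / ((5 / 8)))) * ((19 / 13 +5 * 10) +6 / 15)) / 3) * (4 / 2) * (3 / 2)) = 8282547 / 2360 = 3509.55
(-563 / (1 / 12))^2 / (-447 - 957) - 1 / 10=-12678799 / 390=-32509.74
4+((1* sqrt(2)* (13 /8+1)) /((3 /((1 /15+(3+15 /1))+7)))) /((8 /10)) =4+329* sqrt(2) /12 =42.77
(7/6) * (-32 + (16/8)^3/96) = -2681/72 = -37.24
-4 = -4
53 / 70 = 0.76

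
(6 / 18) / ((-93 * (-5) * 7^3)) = 1 / 478485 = 0.00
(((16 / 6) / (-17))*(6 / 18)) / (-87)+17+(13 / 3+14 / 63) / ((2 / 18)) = 58.00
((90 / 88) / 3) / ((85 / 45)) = 135 / 748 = 0.18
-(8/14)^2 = -16/49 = -0.33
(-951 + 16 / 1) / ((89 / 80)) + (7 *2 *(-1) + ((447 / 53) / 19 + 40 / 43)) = -3287572257 / 3853789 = -853.08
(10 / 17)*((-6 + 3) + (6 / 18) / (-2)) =-95 / 51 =-1.86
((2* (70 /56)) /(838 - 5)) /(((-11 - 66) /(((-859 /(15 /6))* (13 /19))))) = 11167 /1218679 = 0.01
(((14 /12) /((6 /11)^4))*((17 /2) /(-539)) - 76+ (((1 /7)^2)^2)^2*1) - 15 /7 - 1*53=-11776140287557 /89654185152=-131.35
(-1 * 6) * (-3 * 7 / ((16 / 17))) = 1071 / 8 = 133.88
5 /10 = 1 /2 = 0.50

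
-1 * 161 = -161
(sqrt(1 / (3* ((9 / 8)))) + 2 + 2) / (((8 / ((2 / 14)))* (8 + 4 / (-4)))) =sqrt(6) / 1764 + 1 / 98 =0.01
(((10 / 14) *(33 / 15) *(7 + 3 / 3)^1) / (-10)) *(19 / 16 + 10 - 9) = -11 / 4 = -2.75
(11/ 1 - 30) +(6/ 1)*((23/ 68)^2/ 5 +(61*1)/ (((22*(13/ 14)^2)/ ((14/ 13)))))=535190269/ 279370520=1.92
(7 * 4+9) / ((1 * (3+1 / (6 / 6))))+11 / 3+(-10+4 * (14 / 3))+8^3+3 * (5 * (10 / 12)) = 6553 / 12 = 546.08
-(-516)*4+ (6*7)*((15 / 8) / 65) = 107391 / 52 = 2065.21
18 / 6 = 3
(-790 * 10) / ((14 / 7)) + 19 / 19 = -3949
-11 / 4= -2.75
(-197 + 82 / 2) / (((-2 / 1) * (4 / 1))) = 39 / 2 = 19.50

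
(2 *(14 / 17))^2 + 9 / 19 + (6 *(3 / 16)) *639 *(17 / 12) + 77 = 193035927 / 175712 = 1098.59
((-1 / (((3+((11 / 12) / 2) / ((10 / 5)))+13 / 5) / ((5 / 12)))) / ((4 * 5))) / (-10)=1 / 2798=0.00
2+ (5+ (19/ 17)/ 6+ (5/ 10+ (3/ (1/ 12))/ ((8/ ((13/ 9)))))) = 1447/ 102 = 14.19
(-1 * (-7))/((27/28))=7.26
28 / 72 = 0.39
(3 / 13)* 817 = 188.54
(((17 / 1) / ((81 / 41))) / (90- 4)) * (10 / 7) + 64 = 1563869 / 24381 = 64.14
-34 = -34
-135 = -135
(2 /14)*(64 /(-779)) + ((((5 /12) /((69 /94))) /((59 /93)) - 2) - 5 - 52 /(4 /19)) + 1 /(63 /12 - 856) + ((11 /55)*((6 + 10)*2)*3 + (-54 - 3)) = -5360256074287 /18425305290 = -290.92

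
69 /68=1.01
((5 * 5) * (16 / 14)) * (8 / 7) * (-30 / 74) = -13.24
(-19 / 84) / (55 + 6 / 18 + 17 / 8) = -38 / 9653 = -0.00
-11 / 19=-0.58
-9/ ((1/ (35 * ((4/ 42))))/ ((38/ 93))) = -380/ 31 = -12.26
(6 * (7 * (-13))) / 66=-91 / 11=-8.27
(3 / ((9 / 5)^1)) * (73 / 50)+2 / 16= 307 / 120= 2.56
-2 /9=-0.22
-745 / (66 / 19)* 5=-70775 / 66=-1072.35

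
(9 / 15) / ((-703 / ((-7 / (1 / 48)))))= 1008 / 3515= 0.29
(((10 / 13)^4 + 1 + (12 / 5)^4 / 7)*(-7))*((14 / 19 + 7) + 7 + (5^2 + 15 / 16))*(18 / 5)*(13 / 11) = -16936358896647 / 2295865000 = -7376.90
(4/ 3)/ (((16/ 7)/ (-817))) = -5719/ 12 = -476.58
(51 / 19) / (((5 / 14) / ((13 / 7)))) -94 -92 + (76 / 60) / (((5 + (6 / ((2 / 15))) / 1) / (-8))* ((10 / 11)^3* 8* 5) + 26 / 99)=-36724023249 / 213451130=-172.05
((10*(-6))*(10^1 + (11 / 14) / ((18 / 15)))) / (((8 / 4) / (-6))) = 13425 / 7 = 1917.86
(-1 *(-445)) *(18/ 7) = 8010/ 7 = 1144.29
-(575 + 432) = -1007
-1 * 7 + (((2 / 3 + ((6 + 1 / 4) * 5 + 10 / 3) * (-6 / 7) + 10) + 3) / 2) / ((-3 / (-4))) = -1112 / 63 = -17.65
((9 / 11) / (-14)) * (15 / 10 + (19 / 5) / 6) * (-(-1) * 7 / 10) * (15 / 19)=-0.07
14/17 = 0.82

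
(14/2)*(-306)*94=-201348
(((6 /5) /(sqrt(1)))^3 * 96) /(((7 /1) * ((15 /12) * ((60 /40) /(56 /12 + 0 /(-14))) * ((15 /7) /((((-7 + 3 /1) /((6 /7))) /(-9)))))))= 14.27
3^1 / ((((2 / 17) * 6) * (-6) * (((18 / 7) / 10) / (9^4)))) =-144585 / 8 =-18073.12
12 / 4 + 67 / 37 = 178 / 37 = 4.81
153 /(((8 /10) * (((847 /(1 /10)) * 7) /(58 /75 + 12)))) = 24429 /592900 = 0.04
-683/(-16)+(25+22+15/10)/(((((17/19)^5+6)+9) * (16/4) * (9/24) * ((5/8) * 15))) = 2978328738517/69410415600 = 42.91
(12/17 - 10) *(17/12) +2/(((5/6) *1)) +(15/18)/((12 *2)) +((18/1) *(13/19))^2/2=16922713/259920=65.11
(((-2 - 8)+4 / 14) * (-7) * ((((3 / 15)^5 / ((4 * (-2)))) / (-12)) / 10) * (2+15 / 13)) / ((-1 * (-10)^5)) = 697 / 975000000000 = 0.00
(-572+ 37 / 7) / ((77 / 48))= -190416 / 539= -353.28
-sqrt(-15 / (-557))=-sqrt(8355) / 557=-0.16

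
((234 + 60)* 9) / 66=40.09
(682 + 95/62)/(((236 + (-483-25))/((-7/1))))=296653/16864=17.59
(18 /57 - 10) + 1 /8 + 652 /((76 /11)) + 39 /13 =87.81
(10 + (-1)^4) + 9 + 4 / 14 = 142 / 7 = 20.29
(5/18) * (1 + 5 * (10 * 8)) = 2005/18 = 111.39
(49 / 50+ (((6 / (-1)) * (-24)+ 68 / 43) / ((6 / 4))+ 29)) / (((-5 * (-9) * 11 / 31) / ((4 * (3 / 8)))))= 25400501 / 2128500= 11.93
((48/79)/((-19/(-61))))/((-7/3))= -8784/10507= -0.84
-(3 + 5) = -8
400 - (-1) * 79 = 479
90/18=5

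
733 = 733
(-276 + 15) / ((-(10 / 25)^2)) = 6525 / 4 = 1631.25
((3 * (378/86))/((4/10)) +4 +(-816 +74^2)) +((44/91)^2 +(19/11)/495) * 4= 18217308094751/3877743870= 4697.91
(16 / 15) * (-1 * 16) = -17.07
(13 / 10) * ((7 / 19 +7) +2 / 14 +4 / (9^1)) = 10.34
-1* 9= -9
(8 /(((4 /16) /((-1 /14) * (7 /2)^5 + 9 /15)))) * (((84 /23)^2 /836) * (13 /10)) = -67723929 /2764025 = -24.50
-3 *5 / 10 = -3 / 2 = -1.50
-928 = -928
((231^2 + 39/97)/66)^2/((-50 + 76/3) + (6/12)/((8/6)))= -17861037143424/663739087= -26909.73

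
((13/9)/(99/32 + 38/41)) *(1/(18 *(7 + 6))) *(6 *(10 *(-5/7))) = -2624/39879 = -0.07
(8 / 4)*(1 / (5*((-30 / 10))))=-2 / 15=-0.13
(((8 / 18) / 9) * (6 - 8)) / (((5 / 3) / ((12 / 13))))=-32 / 585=-0.05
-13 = -13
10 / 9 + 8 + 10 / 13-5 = 571 / 117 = 4.88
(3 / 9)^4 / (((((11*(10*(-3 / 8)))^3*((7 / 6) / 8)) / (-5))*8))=128 / 169802325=0.00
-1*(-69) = 69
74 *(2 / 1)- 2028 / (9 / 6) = -1204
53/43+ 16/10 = 609/215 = 2.83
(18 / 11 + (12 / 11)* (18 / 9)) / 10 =21 / 55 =0.38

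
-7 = -7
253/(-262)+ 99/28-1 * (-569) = 2096519/3668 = 571.57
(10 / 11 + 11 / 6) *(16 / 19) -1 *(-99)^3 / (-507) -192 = -222892675 / 105963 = -2103.50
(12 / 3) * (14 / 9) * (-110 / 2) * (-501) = 514360 / 3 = 171453.33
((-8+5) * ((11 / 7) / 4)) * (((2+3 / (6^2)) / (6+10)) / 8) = -275 / 14336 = -0.02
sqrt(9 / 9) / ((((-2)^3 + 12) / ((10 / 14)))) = 5 / 28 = 0.18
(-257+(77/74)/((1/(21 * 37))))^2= 1216609/4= 304152.25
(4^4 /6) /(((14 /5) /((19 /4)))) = 1520 /21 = 72.38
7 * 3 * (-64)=-1344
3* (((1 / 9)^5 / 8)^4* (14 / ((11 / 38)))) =133 / 45647981243605748671488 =0.00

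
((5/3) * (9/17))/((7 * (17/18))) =270/2023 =0.13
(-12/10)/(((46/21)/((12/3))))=-252/115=-2.19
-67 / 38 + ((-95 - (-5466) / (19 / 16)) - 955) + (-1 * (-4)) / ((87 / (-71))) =11729423 / 3306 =3547.92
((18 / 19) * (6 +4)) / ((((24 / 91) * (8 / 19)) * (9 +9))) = 455 / 96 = 4.74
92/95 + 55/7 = 5869/665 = 8.83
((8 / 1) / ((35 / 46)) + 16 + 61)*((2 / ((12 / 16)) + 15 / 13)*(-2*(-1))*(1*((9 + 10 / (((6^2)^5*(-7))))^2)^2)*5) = 2002185152350689587139524339521795164403889 / 91271164040203321881755540508377088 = 21936667.22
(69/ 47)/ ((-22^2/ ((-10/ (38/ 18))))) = 3105/ 216106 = 0.01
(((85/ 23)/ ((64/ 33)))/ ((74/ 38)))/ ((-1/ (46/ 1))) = -45.01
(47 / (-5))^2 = 2209 / 25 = 88.36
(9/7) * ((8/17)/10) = 36/595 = 0.06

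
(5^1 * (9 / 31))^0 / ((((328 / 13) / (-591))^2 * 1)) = 59028489 / 107584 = 548.67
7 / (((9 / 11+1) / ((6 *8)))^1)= 924 / 5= 184.80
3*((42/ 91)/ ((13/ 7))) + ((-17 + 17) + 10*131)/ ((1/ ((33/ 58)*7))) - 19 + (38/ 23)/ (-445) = 260798667562/ 50161735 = 5199.16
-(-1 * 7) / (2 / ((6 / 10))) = 21 / 10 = 2.10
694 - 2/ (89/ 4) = 61758/ 89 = 693.91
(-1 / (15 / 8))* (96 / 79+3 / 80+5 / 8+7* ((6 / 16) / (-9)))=-30071 / 35550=-0.85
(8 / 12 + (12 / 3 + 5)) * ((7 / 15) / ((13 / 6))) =406 / 195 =2.08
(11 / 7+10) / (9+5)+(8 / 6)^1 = 635 / 294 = 2.16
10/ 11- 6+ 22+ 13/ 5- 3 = 908/ 55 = 16.51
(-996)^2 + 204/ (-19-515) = 88289390/ 89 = 992015.62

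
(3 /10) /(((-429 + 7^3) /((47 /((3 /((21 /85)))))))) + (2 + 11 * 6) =4969813 /73100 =67.99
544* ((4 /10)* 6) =6528 /5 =1305.60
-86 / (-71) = 86 / 71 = 1.21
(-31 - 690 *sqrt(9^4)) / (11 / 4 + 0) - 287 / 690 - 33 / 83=-12810895181 / 629970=-20335.72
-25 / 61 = -0.41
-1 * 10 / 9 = -10 / 9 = -1.11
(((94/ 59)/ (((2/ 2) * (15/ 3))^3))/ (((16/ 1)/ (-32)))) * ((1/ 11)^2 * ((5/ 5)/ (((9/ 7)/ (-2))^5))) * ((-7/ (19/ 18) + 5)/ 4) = -783609568/ 1001183176125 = -0.00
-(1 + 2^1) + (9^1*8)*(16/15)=369/5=73.80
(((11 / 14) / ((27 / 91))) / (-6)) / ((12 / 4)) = -143 / 972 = -0.15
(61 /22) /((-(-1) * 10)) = 61 /220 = 0.28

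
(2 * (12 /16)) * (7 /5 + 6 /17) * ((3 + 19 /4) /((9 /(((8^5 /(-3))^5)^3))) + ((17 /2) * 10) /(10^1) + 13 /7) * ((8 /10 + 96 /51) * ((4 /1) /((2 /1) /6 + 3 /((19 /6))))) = -1258728959870489483078518656679626657616104937646622252565515226725596927972 /17658601973775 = -71281348418172788839405300000000000000000000000000000000000000.00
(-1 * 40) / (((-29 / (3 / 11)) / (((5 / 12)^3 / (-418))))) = -625 / 9600624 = -0.00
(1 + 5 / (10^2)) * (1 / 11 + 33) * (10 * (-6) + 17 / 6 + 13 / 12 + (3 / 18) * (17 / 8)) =-340795 / 176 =-1936.34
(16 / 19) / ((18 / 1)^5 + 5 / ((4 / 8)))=8 / 17950991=0.00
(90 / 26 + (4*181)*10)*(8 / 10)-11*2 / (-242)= 828665 / 143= 5794.86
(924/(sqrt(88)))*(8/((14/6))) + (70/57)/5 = 14/57 + 72*sqrt(22) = 337.96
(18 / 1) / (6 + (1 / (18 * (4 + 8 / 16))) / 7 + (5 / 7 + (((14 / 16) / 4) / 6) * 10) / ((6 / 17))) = 653184 / 328717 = 1.99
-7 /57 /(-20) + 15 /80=883 /4560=0.19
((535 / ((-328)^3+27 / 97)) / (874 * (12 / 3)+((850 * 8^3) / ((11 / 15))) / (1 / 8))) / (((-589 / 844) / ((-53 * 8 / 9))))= -2321367140 / 10776015539210269629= -0.00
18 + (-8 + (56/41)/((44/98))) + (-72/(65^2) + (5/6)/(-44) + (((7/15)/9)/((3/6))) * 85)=21.82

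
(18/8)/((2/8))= 9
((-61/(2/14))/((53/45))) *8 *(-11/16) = 211365/106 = 1994.01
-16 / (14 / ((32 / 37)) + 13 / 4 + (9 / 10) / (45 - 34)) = -14080 / 17177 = -0.82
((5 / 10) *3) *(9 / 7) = 27 / 14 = 1.93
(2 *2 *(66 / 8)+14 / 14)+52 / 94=1624 / 47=34.55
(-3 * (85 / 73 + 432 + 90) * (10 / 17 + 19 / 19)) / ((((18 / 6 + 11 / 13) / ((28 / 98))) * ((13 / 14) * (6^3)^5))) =-38191 / 90046229299200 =-0.00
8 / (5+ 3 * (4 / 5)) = 40 / 37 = 1.08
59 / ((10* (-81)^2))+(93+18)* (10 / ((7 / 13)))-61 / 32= 15134035673 / 7348320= 2059.52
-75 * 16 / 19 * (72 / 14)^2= -1555200 / 931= -1670.46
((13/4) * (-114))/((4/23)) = -17043/8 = -2130.38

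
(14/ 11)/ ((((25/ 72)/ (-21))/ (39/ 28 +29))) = -2339.48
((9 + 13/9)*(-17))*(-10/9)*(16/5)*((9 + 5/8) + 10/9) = 4941016/729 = 6777.80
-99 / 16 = -6.19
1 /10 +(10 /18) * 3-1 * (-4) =173 /30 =5.77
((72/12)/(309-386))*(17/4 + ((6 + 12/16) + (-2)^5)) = 18/11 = 1.64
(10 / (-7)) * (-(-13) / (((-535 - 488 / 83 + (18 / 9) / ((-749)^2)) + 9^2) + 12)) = 0.04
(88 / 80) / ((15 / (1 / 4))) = 11 / 600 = 0.02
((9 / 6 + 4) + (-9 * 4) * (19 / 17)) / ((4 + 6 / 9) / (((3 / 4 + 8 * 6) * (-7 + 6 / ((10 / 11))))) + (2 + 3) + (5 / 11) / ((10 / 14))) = -1519947 / 236164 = -6.44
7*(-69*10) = -4830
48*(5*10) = 2400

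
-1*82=-82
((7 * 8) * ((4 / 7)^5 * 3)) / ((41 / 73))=1794048 / 98441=18.22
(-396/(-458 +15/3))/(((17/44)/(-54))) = -313632/2567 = -122.18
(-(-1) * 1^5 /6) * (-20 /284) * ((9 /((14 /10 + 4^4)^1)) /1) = -25 /60918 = -0.00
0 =0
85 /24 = 3.54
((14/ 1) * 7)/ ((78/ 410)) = 20090/ 39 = 515.13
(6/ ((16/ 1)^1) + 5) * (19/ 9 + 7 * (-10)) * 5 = -131365/ 72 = -1824.51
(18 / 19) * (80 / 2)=720 / 19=37.89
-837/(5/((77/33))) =-390.60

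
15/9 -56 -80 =-403/3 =-134.33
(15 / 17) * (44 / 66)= 10 / 17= 0.59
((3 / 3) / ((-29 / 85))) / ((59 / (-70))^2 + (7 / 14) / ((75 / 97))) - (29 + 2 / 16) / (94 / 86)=-6266013899 / 217523896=-28.81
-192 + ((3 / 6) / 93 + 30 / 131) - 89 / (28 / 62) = -33160412 / 85281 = -388.84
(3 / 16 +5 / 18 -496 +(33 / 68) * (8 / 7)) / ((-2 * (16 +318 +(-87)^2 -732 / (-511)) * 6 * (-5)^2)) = 619184467 / 2966362776000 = 0.00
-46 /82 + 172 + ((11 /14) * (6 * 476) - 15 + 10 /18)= 885967 /369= 2400.99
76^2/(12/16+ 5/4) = 2888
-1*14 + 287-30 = 243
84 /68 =21 /17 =1.24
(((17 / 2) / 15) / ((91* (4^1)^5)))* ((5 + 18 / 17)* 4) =103 / 698880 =0.00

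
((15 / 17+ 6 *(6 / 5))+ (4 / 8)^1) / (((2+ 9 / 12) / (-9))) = -26262 / 935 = -28.09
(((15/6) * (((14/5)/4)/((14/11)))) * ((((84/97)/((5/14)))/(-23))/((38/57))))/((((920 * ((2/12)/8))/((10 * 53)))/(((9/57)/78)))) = -0.01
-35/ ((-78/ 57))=665/ 26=25.58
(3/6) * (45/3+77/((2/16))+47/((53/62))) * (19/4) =690783/424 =1629.21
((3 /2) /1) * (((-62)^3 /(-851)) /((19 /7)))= 2502444 /16169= 154.77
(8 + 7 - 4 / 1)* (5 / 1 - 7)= -22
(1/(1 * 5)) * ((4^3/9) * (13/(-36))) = -208/405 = -0.51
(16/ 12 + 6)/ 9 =22/ 27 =0.81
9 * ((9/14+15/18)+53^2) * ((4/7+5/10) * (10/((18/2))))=1475500/49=30112.24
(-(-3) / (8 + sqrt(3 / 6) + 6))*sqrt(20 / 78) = -2*sqrt(195) / 5083 + 28*sqrt(390) / 5083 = 0.10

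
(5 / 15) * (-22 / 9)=-22 / 27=-0.81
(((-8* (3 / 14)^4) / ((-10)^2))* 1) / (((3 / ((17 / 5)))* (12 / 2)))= -153 / 4802000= -0.00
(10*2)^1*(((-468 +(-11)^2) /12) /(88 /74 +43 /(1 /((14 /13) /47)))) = -265.97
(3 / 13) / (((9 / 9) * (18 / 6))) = 1 / 13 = 0.08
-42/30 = -7/5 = -1.40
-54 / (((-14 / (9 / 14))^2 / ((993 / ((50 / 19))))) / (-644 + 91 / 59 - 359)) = 1219007077047 / 28331800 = 43026.11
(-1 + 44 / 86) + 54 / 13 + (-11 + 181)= 97079 / 559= 173.67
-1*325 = -325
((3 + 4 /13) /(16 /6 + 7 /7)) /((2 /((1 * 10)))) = 645 /143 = 4.51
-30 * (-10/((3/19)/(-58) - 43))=-330600/47389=-6.98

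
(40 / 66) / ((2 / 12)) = 3.64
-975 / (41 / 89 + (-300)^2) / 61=-6675 / 37585577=-0.00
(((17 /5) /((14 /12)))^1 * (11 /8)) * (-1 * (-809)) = 453849 /140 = 3241.78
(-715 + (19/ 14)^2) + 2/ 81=-11321707/ 15876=-713.13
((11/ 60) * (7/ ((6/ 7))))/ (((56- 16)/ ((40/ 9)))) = 539/ 3240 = 0.17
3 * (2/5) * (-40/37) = -48/37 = -1.30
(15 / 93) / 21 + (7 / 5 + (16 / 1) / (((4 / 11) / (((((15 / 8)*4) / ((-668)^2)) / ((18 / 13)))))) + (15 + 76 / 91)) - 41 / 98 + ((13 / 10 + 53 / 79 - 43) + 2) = -77283068483063 / 3480576204560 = -22.20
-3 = -3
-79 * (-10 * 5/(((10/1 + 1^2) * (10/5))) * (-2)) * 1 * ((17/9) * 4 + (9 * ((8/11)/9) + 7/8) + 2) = -17453075/4356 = -4006.67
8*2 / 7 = 16 / 7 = 2.29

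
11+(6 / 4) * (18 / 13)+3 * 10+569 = 7957 / 13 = 612.08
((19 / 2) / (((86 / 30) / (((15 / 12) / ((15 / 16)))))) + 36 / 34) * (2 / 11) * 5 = 3640 / 731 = 4.98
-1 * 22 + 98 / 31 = -584 / 31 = -18.84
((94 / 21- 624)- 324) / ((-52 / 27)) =89163 / 182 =489.91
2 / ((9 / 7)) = 14 / 9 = 1.56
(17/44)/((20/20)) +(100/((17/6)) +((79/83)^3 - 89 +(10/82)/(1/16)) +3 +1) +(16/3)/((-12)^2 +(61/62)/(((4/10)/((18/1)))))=-28540925204435263/614077905770604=-46.48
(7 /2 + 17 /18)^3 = 64000 /729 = 87.79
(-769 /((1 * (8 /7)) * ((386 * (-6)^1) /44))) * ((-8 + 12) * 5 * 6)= 1534.02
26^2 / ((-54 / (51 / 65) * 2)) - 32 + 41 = 184 / 45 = 4.09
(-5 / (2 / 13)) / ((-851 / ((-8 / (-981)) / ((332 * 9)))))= 65 / 623618757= 0.00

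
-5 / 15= -1 / 3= -0.33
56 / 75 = 0.75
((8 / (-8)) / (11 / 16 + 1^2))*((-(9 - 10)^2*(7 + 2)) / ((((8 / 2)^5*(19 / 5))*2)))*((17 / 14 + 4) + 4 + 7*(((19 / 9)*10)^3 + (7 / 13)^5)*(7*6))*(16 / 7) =919499749380365 / 212207316048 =4333.03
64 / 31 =2.06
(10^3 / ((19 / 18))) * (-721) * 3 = -38934000 / 19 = -2049157.89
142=142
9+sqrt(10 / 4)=sqrt(10) / 2+9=10.58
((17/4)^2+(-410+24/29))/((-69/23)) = 181475/1392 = 130.37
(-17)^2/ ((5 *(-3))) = -289/ 15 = -19.27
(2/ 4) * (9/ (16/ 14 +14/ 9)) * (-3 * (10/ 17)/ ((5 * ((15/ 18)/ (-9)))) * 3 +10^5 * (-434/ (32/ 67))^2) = 31836189378143367/ 231200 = 137699781047.33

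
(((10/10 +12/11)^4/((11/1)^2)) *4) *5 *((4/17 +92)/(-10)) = -877581376/30116537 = -29.14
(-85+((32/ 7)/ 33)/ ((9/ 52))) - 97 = -376714/ 2079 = -181.20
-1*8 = -8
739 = 739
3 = 3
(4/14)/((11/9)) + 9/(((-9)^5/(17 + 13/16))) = 622541/2694384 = 0.23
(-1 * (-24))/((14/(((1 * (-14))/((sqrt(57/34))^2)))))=-272/19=-14.32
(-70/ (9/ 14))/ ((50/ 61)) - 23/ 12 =-24257/ 180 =-134.76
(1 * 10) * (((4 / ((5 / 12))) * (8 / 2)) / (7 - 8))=-384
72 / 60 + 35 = 181 / 5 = 36.20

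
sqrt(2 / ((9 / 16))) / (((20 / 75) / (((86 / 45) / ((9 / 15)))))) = 430 * sqrt(2) / 27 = 22.52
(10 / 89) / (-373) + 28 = 929506 / 33197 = 28.00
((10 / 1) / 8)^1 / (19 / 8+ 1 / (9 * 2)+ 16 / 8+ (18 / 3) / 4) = 90 / 427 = 0.21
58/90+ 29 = 1334/45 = 29.64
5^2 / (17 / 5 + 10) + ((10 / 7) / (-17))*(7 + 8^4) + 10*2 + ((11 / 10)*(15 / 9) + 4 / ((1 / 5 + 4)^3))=-321.04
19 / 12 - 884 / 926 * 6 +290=1588213 / 5556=285.86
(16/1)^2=256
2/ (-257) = -2/ 257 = -0.01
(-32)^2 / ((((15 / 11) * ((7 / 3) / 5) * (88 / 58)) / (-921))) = -6837504 / 7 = -976786.29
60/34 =30/17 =1.76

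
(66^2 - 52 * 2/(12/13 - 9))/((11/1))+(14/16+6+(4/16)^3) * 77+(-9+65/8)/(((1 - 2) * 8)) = 17146817/18480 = 927.86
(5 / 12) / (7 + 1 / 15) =25 / 424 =0.06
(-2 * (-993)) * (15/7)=29790/7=4255.71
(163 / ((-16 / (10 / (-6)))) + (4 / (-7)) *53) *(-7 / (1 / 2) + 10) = 4471 / 84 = 53.23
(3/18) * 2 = 1/3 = 0.33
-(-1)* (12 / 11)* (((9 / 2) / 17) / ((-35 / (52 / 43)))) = -2808 / 281435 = -0.01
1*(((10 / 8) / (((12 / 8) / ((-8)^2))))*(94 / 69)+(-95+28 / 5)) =-16.74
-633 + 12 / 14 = -4425 / 7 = -632.14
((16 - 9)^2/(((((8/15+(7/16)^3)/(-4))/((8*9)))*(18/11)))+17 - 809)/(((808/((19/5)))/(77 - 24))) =-3680.94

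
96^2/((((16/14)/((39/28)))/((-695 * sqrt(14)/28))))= -1951560 * sqrt(14)/7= -1043152.70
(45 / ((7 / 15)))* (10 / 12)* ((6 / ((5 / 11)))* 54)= 400950 / 7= 57278.57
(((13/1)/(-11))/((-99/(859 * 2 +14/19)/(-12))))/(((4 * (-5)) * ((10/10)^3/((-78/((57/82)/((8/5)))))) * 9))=-7240749568/29484675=-245.58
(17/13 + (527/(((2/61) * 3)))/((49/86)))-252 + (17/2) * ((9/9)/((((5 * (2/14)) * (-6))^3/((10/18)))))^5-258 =3072483053910540474736408827253/345422620297722240000000000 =8894.85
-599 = -599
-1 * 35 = -35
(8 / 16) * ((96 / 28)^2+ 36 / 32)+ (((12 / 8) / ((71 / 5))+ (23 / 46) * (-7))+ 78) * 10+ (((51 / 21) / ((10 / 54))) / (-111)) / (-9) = 7749222599 / 10297840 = 752.51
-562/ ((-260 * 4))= 0.54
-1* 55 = -55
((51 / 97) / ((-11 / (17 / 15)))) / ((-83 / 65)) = 3757 / 88561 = 0.04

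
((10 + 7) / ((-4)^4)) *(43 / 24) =731 / 6144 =0.12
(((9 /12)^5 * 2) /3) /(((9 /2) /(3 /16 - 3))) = -405 /4096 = -0.10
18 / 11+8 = 106 / 11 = 9.64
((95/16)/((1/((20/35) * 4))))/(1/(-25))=-2375/7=-339.29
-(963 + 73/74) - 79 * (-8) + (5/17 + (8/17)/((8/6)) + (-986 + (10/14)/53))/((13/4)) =-3853775553/6067334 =-635.17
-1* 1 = -1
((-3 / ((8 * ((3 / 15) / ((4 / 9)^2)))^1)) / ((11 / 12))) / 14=-20 / 693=-0.03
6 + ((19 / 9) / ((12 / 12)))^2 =847 / 81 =10.46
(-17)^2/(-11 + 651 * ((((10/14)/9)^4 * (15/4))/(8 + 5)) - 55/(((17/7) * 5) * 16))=-255524029488/9969537659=-25.63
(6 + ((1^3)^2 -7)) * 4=0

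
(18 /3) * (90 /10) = 54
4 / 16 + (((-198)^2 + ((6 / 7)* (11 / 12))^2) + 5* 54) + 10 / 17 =65766109 / 1666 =39475.46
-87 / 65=-1.34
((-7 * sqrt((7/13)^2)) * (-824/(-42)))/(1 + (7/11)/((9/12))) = -31724/793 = -40.01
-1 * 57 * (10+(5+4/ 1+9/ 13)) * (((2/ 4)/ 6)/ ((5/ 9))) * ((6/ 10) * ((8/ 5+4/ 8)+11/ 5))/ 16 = -44118/ 1625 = -27.15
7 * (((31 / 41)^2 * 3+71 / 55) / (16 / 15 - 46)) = -2918118 / 6231467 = -0.47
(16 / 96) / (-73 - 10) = -0.00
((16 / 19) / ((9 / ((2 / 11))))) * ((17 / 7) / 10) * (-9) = -272 / 7315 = -0.04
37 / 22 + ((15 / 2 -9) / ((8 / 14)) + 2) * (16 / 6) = 1 / 66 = 0.02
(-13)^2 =169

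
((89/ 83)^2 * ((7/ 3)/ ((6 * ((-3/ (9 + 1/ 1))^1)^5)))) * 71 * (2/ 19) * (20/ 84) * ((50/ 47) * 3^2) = -14059775000000/ 4484718333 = -3135.04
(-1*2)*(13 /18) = -13 /9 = -1.44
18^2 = 324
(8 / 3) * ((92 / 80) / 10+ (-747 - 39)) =-157177 / 75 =-2095.69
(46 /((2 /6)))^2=19044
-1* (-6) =6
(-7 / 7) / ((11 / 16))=-16 / 11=-1.45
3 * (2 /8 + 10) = 123 /4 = 30.75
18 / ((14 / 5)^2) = 225 / 98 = 2.30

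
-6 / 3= -2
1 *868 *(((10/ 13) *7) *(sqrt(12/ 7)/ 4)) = 4340 *sqrt(21)/ 13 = 1529.88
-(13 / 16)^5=-371293 / 1048576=-0.35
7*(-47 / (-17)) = 329 / 17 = 19.35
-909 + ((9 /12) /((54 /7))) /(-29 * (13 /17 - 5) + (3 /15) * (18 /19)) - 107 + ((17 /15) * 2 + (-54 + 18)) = -75076619539 /71519760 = -1049.73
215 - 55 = 160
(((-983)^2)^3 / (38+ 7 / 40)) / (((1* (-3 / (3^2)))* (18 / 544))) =-9816349269401551790720 / 4581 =-2142839831783792139.43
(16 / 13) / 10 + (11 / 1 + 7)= 1178 / 65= 18.12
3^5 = 243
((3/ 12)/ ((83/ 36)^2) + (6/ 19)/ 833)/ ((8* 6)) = 861547/ 872257624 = 0.00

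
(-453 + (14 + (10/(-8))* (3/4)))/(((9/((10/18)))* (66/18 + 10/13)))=-6.12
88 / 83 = 1.06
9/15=3/5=0.60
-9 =-9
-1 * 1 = -1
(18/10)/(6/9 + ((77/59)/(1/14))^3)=5545233/18792952070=0.00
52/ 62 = 0.84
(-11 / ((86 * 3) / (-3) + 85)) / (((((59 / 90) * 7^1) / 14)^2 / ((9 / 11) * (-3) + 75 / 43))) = -10886400 / 149683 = -72.73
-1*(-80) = 80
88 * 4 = 352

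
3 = 3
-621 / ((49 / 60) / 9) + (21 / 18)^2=-12069839 / 1764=-6842.31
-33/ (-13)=33/ 13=2.54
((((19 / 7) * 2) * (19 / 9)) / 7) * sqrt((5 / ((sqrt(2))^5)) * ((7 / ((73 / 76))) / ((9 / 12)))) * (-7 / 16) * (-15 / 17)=1805 * sqrt(145635) * 2^(3 / 4) / 625464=1.85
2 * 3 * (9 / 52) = 27 / 26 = 1.04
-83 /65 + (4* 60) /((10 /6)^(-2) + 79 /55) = 12571 /95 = 132.33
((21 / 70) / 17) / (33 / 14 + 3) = 7 / 2125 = 0.00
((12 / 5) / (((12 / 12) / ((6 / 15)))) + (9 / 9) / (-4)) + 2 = 2.71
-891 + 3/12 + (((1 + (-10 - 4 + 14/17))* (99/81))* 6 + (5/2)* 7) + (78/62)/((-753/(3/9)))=-1527870263/1587324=-962.54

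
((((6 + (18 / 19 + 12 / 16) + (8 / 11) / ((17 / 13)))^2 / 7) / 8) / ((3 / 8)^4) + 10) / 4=36561912133 / 2045057058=17.88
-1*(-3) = 3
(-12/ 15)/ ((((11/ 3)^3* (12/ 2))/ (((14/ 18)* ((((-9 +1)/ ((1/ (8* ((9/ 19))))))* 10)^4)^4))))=-4110718770607860675980736329061184750252720128000000000000000/ 383915521458503774183411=-10707352375312013499939920000000000000.00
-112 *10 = -1120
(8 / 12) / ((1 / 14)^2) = 392 / 3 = 130.67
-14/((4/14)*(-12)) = 4.08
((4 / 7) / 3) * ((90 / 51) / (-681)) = -40 / 81039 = -0.00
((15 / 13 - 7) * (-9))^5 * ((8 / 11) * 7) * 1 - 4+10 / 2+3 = 8384333340272636 / 4084223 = 2052858852.29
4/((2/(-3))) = -6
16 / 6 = 8 / 3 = 2.67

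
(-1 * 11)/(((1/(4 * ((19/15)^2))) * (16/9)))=-3971/100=-39.71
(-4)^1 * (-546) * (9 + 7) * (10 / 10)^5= 34944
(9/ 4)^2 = 81/ 16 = 5.06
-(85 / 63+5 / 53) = -4820 / 3339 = -1.44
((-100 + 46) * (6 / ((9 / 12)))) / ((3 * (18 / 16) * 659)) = -128 / 659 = -0.19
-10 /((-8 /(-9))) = -45 /4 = -11.25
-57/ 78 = -19/ 26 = -0.73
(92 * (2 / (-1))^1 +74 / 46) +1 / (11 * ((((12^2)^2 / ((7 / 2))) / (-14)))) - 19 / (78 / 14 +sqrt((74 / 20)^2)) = -57089281213 / 309526272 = -184.44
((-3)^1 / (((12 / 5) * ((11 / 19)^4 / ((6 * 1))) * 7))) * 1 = -1954815 / 204974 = -9.54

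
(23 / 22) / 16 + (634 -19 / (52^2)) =37718861 / 59488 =634.06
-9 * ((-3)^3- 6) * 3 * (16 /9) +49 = 1633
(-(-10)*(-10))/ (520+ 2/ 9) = -0.19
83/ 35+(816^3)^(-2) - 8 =-58157694083401777117/ 10332585243243970560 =-5.63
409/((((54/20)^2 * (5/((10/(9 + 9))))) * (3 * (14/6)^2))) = 40900/107163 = 0.38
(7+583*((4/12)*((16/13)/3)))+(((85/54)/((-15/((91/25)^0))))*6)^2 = 825664/9477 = 87.12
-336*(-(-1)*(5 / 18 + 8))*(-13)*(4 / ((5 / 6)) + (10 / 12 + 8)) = 22182524 / 45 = 492944.98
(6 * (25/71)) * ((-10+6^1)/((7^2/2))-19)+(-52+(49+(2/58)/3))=-13158490/302673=-43.47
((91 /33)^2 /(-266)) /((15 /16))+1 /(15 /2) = 31918 /310365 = 0.10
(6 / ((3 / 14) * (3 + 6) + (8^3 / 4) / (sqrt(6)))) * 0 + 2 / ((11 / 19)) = 38 / 11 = 3.45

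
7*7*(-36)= -1764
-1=-1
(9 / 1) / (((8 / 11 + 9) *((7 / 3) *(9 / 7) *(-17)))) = -33 / 1819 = -0.02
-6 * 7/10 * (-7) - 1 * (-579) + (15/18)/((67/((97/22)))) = 608.45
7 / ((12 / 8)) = 4.67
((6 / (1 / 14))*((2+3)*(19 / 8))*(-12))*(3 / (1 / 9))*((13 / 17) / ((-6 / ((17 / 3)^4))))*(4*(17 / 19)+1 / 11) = 1714563305 / 11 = 155869391.36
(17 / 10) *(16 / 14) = 68 / 35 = 1.94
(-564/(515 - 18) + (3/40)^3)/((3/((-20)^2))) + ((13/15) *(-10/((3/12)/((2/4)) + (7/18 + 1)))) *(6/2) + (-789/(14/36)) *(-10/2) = 13490375561/1351840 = 9979.27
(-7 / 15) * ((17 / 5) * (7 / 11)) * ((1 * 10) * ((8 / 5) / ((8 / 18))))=-9996 / 275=-36.35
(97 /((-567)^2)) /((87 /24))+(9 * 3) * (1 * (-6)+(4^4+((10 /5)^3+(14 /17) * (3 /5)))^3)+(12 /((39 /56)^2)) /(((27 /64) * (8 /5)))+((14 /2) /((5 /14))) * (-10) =483413901850177750868954 /967626151844625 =499587470.77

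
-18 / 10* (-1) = 9 / 5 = 1.80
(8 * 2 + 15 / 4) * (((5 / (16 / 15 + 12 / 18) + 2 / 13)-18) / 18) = -30731 / 1872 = -16.42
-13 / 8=-1.62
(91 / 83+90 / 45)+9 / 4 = 1775 / 332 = 5.35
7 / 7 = 1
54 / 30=9 / 5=1.80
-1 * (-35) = 35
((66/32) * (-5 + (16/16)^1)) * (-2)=33/2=16.50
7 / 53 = 0.13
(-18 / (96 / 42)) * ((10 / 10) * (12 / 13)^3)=-13608 / 2197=-6.19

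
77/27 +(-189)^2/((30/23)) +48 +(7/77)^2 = 896365487/32670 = 27436.96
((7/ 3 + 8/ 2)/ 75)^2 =361/ 50625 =0.01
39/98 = 0.40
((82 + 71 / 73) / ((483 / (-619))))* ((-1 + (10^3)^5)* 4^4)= -319938815999999680061184 / 11753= -27221885135710004259.44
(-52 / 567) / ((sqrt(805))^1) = -52 *sqrt(805) / 456435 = -0.00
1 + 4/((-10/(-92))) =189/5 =37.80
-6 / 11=-0.55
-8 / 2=-4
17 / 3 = 5.67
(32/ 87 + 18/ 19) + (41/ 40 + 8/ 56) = 1149251/ 462840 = 2.48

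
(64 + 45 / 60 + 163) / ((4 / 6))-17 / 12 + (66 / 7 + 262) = 102755 / 168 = 611.64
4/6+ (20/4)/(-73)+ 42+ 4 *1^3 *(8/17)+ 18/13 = 2219827/48399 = 45.87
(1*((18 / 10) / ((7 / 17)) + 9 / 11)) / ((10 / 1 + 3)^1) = 1998 / 5005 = 0.40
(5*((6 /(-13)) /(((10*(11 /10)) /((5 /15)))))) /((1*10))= -1 /143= -0.01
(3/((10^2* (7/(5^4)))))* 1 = 75/28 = 2.68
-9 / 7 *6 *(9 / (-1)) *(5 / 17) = 2430 / 119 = 20.42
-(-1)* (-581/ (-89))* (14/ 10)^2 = 28469/ 2225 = 12.80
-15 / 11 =-1.36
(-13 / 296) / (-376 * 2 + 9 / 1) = 13 / 219928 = 0.00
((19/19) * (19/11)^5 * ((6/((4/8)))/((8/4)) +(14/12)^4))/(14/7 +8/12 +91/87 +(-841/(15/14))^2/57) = 347119799929325/31088507065750992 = 0.01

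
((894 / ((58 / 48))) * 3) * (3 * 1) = 193104 / 29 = 6658.76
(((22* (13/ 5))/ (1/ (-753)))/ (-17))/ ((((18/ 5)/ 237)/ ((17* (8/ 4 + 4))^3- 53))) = 3008954876785/ 17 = 176997345693.24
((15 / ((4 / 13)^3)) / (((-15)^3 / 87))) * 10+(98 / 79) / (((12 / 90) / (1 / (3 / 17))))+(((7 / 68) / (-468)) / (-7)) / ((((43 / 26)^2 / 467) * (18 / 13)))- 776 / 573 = -500132616158887 / 6146831279520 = -81.36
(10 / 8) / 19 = 5 / 76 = 0.07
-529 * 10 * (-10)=52900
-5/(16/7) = -35/16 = -2.19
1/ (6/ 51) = 17/ 2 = 8.50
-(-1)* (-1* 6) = -6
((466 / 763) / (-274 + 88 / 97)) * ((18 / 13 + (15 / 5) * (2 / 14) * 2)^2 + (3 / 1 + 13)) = -3935105312 / 83687247735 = -0.05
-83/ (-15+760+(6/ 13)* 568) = -1079/ 13093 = -0.08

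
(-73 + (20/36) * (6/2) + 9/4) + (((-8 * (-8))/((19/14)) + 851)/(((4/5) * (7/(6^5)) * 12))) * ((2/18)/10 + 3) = 499348163/1596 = 312874.79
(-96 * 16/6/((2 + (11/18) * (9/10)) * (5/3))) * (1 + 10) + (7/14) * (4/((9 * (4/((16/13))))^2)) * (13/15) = -177914336/268515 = -662.59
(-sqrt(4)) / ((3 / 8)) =-5.33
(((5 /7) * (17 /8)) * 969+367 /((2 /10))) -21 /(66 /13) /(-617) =1256445923 /380072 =3305.81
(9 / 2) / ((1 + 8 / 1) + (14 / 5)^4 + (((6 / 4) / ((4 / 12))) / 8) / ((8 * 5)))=360000 / 5638373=0.06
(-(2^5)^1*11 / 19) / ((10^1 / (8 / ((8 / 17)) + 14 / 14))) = -3168 / 95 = -33.35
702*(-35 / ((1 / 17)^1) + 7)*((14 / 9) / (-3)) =214032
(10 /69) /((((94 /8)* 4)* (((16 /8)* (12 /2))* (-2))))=-5 /38916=-0.00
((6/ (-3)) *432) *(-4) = 3456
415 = 415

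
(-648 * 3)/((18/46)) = -4968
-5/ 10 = -1/ 2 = -0.50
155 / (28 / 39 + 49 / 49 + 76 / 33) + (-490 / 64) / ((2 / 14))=-55369 / 3680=-15.05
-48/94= -24/47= -0.51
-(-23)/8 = 23/8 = 2.88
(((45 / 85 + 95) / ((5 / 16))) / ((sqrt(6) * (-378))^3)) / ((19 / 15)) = -116 * sqrt(6) / 934568523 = -0.00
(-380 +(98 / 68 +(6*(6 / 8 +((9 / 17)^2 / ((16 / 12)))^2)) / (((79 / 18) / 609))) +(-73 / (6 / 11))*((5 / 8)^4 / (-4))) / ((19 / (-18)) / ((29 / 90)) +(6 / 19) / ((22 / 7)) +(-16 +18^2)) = 1131247287257547449 / 1198362710033498112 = 0.94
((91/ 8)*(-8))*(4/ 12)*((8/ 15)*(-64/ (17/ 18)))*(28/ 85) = 2609152/ 7225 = 361.13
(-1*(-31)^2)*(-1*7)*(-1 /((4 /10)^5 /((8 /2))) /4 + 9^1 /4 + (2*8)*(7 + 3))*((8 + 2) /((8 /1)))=69523545 /128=543152.70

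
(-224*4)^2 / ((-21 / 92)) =-10551296 / 3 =-3517098.67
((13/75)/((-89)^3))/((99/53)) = -689/5234394825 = -0.00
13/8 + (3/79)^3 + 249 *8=7863479227/3944312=1993.63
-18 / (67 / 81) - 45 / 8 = -14679 / 536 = -27.39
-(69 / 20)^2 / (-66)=1587 / 8800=0.18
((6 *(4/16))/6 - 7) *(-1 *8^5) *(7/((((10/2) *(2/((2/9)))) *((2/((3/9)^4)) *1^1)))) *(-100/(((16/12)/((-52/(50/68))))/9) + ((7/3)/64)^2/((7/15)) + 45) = 4109930741/405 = 10147977.14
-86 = -86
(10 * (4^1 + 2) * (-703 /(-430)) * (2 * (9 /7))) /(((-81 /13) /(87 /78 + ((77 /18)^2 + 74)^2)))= -344925.55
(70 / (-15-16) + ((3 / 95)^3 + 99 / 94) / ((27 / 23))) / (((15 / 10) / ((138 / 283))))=-469199508214 / 1060566873375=-0.44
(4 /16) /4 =1 /16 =0.06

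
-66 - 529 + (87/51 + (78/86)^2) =-592.47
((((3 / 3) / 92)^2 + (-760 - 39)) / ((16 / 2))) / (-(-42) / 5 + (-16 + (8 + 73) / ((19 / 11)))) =-642459825 / 252768896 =-2.54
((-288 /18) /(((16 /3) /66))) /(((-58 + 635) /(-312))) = 61776 /577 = 107.06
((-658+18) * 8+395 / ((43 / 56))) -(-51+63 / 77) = -2154704 / 473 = -4555.40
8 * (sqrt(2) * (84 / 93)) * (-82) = -18368 * sqrt(2) / 31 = -837.94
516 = 516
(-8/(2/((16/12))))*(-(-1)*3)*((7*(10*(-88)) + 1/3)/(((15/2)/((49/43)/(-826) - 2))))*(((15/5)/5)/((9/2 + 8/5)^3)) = -40032905600/575850797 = -69.52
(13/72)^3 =2197/373248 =0.01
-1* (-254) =254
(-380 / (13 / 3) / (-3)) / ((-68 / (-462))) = 43890 / 221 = 198.60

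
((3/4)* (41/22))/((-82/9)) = -27/176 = -0.15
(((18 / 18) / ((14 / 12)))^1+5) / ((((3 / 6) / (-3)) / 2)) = -492 / 7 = -70.29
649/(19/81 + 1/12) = 210276/103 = 2041.51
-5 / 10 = -1 / 2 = -0.50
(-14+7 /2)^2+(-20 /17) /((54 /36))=22331 /204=109.47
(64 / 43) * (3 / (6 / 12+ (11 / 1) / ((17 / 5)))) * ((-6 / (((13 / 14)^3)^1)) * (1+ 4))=-537384960 / 11997817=-44.79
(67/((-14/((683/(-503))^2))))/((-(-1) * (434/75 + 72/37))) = -86731967325/76006939708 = -1.14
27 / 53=0.51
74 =74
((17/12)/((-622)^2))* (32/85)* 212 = 424/1450815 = 0.00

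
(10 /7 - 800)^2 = 31248100 /49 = 637716.33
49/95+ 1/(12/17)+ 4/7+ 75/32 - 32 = -1733407/63840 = -27.15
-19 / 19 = -1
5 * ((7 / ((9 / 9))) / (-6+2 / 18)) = -315 / 53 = -5.94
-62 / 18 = -31 / 9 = -3.44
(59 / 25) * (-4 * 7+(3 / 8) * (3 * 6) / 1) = -1003 / 20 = -50.15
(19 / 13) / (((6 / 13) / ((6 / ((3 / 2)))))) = 38 / 3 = 12.67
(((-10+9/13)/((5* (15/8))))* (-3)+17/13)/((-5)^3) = -1393/40625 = -0.03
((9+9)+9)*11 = 297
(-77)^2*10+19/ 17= 1007949/ 17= 59291.12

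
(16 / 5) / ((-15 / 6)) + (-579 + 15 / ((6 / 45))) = -23389 / 50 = -467.78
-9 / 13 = -0.69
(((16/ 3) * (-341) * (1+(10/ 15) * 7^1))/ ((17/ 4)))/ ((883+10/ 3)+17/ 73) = -796576/ 291237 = -2.74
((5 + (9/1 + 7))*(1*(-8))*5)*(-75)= 63000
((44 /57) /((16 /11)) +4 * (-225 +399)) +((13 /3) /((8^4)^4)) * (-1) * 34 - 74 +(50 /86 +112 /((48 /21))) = 672.11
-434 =-434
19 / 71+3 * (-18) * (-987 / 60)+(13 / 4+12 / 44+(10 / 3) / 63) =2633767439 / 2952180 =892.14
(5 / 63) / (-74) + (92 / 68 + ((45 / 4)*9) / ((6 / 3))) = 16477499 / 317016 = 51.98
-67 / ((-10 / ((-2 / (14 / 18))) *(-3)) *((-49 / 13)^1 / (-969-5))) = 2545062 / 1715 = 1484.00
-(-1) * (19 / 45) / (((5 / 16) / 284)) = 383.72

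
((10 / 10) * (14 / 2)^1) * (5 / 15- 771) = -16184 / 3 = -5394.67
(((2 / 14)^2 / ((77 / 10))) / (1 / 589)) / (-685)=-0.00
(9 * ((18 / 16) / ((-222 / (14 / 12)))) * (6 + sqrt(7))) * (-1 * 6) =189 * sqrt(7) / 592 + 567 / 296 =2.76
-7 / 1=-7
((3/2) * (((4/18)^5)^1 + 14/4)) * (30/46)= 2067035/603612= 3.42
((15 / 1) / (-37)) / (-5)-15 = -552 / 37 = -14.92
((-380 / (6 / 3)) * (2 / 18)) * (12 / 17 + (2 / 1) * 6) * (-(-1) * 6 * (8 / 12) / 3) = -6080 / 17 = -357.65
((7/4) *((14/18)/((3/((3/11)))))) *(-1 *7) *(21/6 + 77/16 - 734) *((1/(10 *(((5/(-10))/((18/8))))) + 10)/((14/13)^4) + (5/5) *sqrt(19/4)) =3982573 *sqrt(19)/12672 + 63339758261/14192640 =5832.78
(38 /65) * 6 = 228 /65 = 3.51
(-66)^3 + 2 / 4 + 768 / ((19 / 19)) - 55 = -573565 / 2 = -286782.50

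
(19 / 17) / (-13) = -19 / 221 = -0.09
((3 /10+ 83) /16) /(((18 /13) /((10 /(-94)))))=-10829 /27072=-0.40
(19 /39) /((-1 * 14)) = -19 /546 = -0.03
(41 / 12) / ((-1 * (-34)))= 41 / 408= 0.10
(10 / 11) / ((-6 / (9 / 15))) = -1 / 11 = -0.09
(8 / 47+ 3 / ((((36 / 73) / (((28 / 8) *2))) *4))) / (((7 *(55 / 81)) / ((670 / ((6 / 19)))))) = 279562257 / 57904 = 4828.03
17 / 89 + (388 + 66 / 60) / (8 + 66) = 358879 / 65860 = 5.45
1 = 1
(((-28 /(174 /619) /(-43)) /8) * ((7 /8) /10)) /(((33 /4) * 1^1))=30331 /9876240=0.00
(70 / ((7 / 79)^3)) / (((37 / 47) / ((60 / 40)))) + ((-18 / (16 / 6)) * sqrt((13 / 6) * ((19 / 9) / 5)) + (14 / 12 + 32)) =2085915757 / 10878- 3 * sqrt(7410) / 40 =191748.99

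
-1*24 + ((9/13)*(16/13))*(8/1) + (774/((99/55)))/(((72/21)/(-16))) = -1026092/507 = -2023.85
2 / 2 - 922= -921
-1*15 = -15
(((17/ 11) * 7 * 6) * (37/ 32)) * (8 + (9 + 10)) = 356643/ 176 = 2026.38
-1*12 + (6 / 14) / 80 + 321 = 173043 / 560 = 309.01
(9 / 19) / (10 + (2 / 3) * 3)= 3 / 76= 0.04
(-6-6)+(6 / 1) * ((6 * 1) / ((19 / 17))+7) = 62.21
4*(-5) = -20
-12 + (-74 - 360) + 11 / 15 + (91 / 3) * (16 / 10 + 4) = -1377 / 5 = -275.40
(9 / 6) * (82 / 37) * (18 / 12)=369 / 74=4.99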